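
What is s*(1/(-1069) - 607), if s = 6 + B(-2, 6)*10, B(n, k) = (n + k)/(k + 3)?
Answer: -60995096/9621 ≈ -6339.8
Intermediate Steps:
B(n, k) = (k + n)/(3 + k)
s = 94/9 (s = 6 + ((6 - 2)/(3 + 6))*10 = 6 + (4/9)*10 = 6 + 40/9 = 94/9 ≈ 10.444)
s*(1/(-1069) - 607) = 94*(1/(-1069) - 607)/9 = 94*(-1/1069 - 607)/9 = (94/9)*(-648884/1069) = -60995096/9621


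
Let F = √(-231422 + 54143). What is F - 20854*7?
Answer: -145978 + I*√177279 ≈ -1.4598e+5 + 421.04*I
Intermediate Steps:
F = I*√177279 (F = √(-177279) = I*√177279 ≈ 421.04*I)
F - 20854*7 = I*√177279 - 20854*7 = I*√177279 - 145978 = -145978 + I*√177279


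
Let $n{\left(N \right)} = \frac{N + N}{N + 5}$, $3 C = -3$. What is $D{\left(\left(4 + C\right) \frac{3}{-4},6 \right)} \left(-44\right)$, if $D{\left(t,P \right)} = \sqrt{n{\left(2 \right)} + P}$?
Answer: $- \frac{44 \sqrt{322}}{7} \approx -112.79$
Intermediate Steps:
$C = -1$ ($C = \frac{1}{3} \left(-3\right) = -1$)
$n{\left(N \right)} = \frac{2 N}{5 + N}$
$D{\left(t,P \right)} = \sqrt{\frac{4}{7} + P}$ ($D{\left(t,P \right)} = \sqrt{2 \cdot 2 \frac{1}{5 + 2} + P} = \sqrt{2 \cdot 2 \cdot \frac{1}{7} + P} = \sqrt{\frac{4}{7} + P}$)
$D{\left(\left(4 + C\right) \frac{3}{-4},6 \right)} \left(-44\right) = \frac{\sqrt{28 + 49 \cdot 6}}{7} \left(-44\right) = \frac{\sqrt{28 + 294}}{7} \left(-44\right) = \frac{\sqrt{322}}{7} \left(-44\right) = - \frac{44 \sqrt{322}}{7}$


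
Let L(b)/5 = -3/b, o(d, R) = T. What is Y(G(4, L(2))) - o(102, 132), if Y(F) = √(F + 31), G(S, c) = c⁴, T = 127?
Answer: -127 + √51121/4 ≈ -70.475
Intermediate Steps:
o(d, R) = 127
L(b) = -15/b (L(b) = 5*(-3/b) = -15/b)
Y(F) = √(31 + F)
Y(G(4, L(2))) - o(102, 132) = √(31 + (-15/2)⁴) - 1*127 = √(31 + (-15*½)⁴) - 127 = √(31 + (-15/2)⁴) - 127 = √(31 + 50625/16) - 127 = √(51121/16) - 127 = √51121/4 - 127 = -127 + √51121/4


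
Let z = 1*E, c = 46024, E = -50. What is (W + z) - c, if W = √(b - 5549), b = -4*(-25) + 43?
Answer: -46074 + I*√5406 ≈ -46074.0 + 73.526*I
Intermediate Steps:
b = 143 (b = 100 + 43 = 143)
W = I*√5406 (W = √(143 - 5549) = √(-5406) = I*√5406 ≈ 73.526*I)
z = -50 (z = 1*(-50) = -50)
(W + z) - c = (I*√5406 - 50) - 1*46024 = (-50 + I*√5406) - 46024 = -46074 + I*√5406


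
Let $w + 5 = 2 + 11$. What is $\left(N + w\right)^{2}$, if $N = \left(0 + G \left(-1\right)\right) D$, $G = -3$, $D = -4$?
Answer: $16$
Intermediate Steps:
$N = -12$ ($N = \left(0 - -3\right) \left(-4\right) = \left(0 + 3\right) \left(-4\right) = 3 \left(-4\right) = -12$)
$w = 8$ ($w = -5 + \left(2 + 11\right) = -5 + 13 = 8$)
$\left(N + w\right)^{2} = \left(-12 + 8\right)^{2} = \left(-4\right)^{2} = 16$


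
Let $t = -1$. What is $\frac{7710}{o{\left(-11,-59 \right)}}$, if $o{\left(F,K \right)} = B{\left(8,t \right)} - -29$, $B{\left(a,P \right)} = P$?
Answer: $\frac{3855}{14} \approx 275.36$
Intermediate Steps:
$o{\left(F,K \right)} = 28$ ($o{\left(F,K \right)} = -1 - -29 = -1 + 29 = 28$)
$\frac{7710}{o{\left(-11,-59 \right)}} = \frac{7710}{28} = 7710 \cdot \frac{1}{28} = \frac{3855}{14}$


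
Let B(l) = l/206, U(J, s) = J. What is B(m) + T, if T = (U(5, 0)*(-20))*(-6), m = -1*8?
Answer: 61796/103 ≈ 599.96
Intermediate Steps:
m = -8
T = 600 (T = (5*(-20))*(-6) = -100*(-6) = 600)
B(l) = l/206 (B(l) = l*(1/206) = l/206)
B(m) + T = (1/206)*(-8) + 600 = -4/103 + 600 = 61796/103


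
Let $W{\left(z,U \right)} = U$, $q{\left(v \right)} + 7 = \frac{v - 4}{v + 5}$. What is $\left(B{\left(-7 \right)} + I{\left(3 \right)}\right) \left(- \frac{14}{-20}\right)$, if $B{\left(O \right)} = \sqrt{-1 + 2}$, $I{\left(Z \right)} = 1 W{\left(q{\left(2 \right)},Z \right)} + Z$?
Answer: $\frac{49}{10} \approx 4.9$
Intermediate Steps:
$q{\left(v \right)} = -7 + \frac{-4 + v}{5 + v}$ ($q{\left(v \right)} = -7 + \frac{v - 4}{v + 5} = -7 + \frac{-4 + v}{5 + v}$)
$I{\left(Z \right)} = 2 Z$ ($I{\left(Z \right)} = 1 Z + Z = Z + Z = 2 Z$)
$B{\left(O \right)} = 1$ ($B{\left(O \right)} = \sqrt{1} = 1$)
$\left(B{\left(-7 \right)} + I{\left(3 \right)}\right) \left(- \frac{14}{-20}\right) = \left(1 + 2 \cdot 3\right) \left(- \frac{14}{-20}\right) = \left(1 + 6\right) \left(\left(-14\right) \left(- \frac{1}{20}\right)\right) = 7 \cdot \frac{7}{10} = \frac{49}{10}$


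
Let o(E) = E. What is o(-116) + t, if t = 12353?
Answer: 12237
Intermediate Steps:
o(-116) + t = -116 + 12353 = 12237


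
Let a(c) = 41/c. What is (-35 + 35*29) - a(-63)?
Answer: 61781/63 ≈ 980.65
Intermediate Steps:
(-35 + 35*29) - a(-63) = (-35 + 35*29) - 41/(-63) = (-35 + 1015) - 41*(-1)/63 = 980 - 1*(-41/63) = 980 + 41/63 = 61781/63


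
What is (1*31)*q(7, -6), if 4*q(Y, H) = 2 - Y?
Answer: -155/4 ≈ -38.750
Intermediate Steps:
q(Y, H) = ½ - Y/4 (q(Y, H) = (2 - Y)/4 = ½ - Y/4)
(1*31)*q(7, -6) = (1*31)*(½ - ¼*7) = 31*(½ - 7/4) = 31*(-5/4) = -155/4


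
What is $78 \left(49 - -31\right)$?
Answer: $6240$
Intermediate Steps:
$78 \left(49 - -31\right) = 78 \left(49 + 31\right) = 78 \cdot 80 = 6240$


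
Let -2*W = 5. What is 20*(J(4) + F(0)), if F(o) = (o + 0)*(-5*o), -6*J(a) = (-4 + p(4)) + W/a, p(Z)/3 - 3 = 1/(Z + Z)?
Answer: -95/6 ≈ -15.833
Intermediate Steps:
p(Z) = 9 + 3/(2*Z) (p(Z) = 9 + 3/(Z + Z) = 9 + 3/((2*Z)) = 9 + 3*(1/(2*Z)) = 9 + 3/(2*Z))
W = -5/2 (W = -½*5 = -5/2 ≈ -2.5000)
J(a) = -43/48 + 5/(12*a) (J(a) = -((-4 + (9 + (3/2)/4)) - 5/(2*a))/6 = -((-4 + (9 + (3/2)*(¼))) - 5/(2*a))/6 = -((-4 + (9 + 3/8)) - 5/(2*a))/6 = -((-4 + 75/8) - 5/(2*a))/6 = -(43/8 - 5/(2*a))/6 = -43/48 + 5/(12*a))
F(o) = -5*o² (F(o) = o*(-5*o) = -5*o²)
20*(J(4) + F(0)) = 20*((1/48)*(20 - 43*4)/4 - 5*0²) = 20*((1/48)*(¼)*(20 - 172) - 5*0) = 20*((1/48)*(¼)*(-152) + 0) = 20*(-19/24 + 0) = 20*(-19/24) = -95/6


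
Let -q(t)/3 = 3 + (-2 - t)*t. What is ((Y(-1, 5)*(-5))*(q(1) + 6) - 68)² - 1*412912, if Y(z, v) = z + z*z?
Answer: -408288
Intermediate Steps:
Y(z, v) = z + z²
q(t) = -9 - 3*t*(-2 - t) (q(t) = -3*(3 + (-2 - t)*t) = -3*(3 + t*(-2 - t)) = -9 - 3*t*(-2 - t))
((Y(-1, 5)*(-5))*(q(1) + 6) - 68)² - 1*412912 = ((-(1 - 1)*(-5))*((-9 + 3*1² + 6*1) + 6) - 68)² - 1*412912 = ((-1*0*(-5))*((-9 + 3*1 + 6) + 6) - 68)² - 412912 = ((0*(-5))*((-9 + 3 + 6) + 6) - 68)² - 412912 = (0*(0 + 6) - 68)² - 412912 = (0*6 - 68)² - 412912 = (0 - 68)² - 412912 = (-68)² - 412912 = 4624 - 412912 = -408288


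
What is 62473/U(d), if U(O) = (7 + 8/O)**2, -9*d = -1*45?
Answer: 1561825/1849 ≈ 844.69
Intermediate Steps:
d = 5 (d = -(-1)*45/9 = -1/9*(-45) = 5)
62473/U(d) = 62473/(((8 + 7*5)**2/5**2)) = 62473/(((8 + 35)**2/25)) = 62473/(((1/25)*43**2)) = 62473/(((1/25)*1849)) = 62473/(1849/25) = 62473*(25/1849) = 1561825/1849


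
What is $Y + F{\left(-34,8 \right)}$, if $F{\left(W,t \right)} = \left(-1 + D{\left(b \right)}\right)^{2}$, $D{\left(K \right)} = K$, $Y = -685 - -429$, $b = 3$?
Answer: $-252$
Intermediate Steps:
$Y = -256$ ($Y = -685 + 429 = -256$)
$F{\left(W,t \right)} = 4$ ($F{\left(W,t \right)} = \left(-1 + 3\right)^{2} = 2^{2} = 4$)
$Y + F{\left(-34,8 \right)} = -256 + 4 = -252$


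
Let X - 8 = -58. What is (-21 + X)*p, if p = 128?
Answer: -9088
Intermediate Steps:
X = -50 (X = 8 - 58 = -50)
(-21 + X)*p = (-21 - 50)*128 = -71*128 = -9088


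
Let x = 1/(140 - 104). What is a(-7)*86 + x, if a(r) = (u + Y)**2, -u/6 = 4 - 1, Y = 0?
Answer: 1003105/36 ≈ 27864.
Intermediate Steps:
u = -18 (u = -6*(4 - 1) = -6*3 = -18)
x = 1/36 ≈ 0.027778
a(r) = 324 (a(r) = (-18 + 0)**2 = (-18)**2 = 324)
a(-7)*86 + x = 324*86 + 1/36 = 27864 + 1/36 = 1003105/36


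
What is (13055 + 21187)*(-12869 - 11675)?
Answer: -840435648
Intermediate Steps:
(13055 + 21187)*(-12869 - 11675) = 34242*(-24544) = -840435648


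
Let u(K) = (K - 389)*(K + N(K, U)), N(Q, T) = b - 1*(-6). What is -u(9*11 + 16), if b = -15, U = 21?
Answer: 29044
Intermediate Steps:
N(Q, T) = -9 (N(Q, T) = -15 - 1*(-6) = -15 + 6 = -9)
u(K) = (-389 + K)*(-9 + K) (u(K) = (K - 389)*(K - 9) = (-389 + K)*(-9 + K))
-u(9*11 + 16) = -(3501 + (9*11 + 16)² - 398*(9*11 + 16)) = -(3501 + (99 + 16)² - 398*(99 + 16)) = -(3501 + 115² - 398*115) = -(3501 + 13225 - 45770) = -1*(-29044) = 29044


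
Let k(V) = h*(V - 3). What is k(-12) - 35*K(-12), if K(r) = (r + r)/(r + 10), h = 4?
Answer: -480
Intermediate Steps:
K(r) = 2*r/(10 + r) (K(r) = (2*r)/(10 + r) = 2*r/(10 + r))
k(V) = -12 + 4*V (k(V) = 4*(V - 3) = 4*(-3 + V) = -12 + 4*V)
k(-12) - 35*K(-12) = (-12 + 4*(-12)) - 70*(-12)/(10 - 12) = (-12 - 48) - 70*(-12)/(-2) = -60 - 70*(-12)*(-1)/2 = -60 - 35*12 = -60 - 420 = -480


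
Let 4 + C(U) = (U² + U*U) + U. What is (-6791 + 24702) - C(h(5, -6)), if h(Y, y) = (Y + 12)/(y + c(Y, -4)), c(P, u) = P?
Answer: 17354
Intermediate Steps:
h(Y, y) = (12 + Y)/(Y + y) (h(Y, y) = (Y + 12)/(y + Y) = (12 + Y)/(Y + y))
C(U) = -4 + U + 2*U² (C(U) = -4 + ((U² + U*U) + U) = -4 + ((U² + U²) + U) = -4 + (2*U² + U) = -4 + (U + 2*U²) = -4 + U + 2*U²)
(-6791 + 24702) - C(h(5, -6)) = (-6791 + 24702) - (-4 + (12 + 5)/(5 - 6) + 2*((12 + 5)/(5 - 6))²) = 17911 - (-4 + 17/(-1) + 2*(17/(-1))²) = 17911 - (-4 - 1*17 + 2*(-1*17)²) = 17911 - (-4 - 17 + 2*(-17)²) = 17911 - (-4 - 17 + 2*289) = 17911 - (-4 - 17 + 578) = 17911 - 1*557 = 17911 - 557 = 17354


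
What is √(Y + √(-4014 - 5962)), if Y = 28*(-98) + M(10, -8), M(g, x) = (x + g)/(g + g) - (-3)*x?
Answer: √(-276790 + 200*I*√2494)/10 ≈ 0.94908 + 52.619*I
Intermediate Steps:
M(g, x) = 3*x + (g + x)/(2*g) (M(g, x) = (g + x)/((2*g)) + 3*x = (g + x)*(1/(2*g)) + 3*x = (g + x)/(2*g) + 3*x = 3*x + (g + x)/(2*g))
Y = -27679/10 (Y = 28*(-98) + (½)*(-8 + 10*(1 + 6*(-8)))/10 = -2744 + (½)*(⅒)*(-8 + 10*(1 - 48)) = -2744 + (½)*(⅒)*(-8 + 10*(-47)) = -2744 + (½)*(⅒)*(-8 - 470) = -2744 + (½)*(⅒)*(-478) = -2744 - 239/10 = -27679/10 ≈ -2767.9)
√(Y + √(-4014 - 5962)) = √(-27679/10 + √(-4014 - 5962)) = √(-27679/10 + √(-9976)) = √(-27679/10 + 2*I*√2494)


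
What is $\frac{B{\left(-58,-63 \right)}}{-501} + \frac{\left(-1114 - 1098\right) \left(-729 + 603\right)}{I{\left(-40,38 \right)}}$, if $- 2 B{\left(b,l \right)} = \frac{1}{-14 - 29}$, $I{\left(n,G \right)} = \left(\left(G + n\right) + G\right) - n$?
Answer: $\frac{3002146289}{818634} \approx 3667.3$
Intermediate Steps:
$I{\left(n,G \right)} = 2 G$ ($I{\left(n,G \right)} = \left(n + 2 G\right) - n = 2 G$)
$B{\left(b,l \right)} = \frac{1}{86}$ ($B{\left(b,l \right)} = - \frac{1}{2 \left(-14 - 29\right)} = - \frac{1}{2 \left(-43\right)} = \left(- \frac{1}{2}\right) \left(- \frac{1}{43}\right) = \frac{1}{86}$)
$\frac{B{\left(-58,-63 \right)}}{-501} + \frac{\left(-1114 - 1098\right) \left(-729 + 603\right)}{I{\left(-40,38 \right)}} = \frac{1}{86 \left(-501\right)} + \frac{\left(-1114 - 1098\right) \left(-729 + 603\right)}{2 \cdot 38} = \frac{1}{86} \left(- \frac{1}{501}\right) + \frac{\left(-2212\right) \left(-126\right)}{76} = - \frac{1}{43086} + 278712 \cdot \frac{1}{76} = - \frac{1}{43086} + \frac{69678}{19} = \frac{3002146289}{818634}$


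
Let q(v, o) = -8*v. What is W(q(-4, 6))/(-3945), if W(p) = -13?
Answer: 13/3945 ≈ 0.0032953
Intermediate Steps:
W(q(-4, 6))/(-3945) = -13/(-3945) = -13*(-1/3945) = 13/3945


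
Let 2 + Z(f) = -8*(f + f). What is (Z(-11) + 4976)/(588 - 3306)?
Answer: -2575/1359 ≈ -1.8948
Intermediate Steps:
Z(f) = -2 - 16*f (Z(f) = -2 - 8*(f + f) = -2 - 16*f)
(Z(-11) + 4976)/(588 - 3306) = ((-2 - 16*(-11)) + 4976)/(588 - 3306) = ((-2 + 176) + 4976)/(-2718) = (174 + 4976)*(-1/2718) = 5150*(-1/2718) = -2575/1359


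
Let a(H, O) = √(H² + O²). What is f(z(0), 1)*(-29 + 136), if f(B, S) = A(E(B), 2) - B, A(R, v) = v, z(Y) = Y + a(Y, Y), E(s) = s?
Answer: 214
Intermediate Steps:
z(Y) = Y + √2*√(Y²) (z(Y) = Y + √(Y² + Y²) = Y + √(2*Y²) = Y + √2*√(Y²))
f(B, S) = 2 - B
f(z(0), 1)*(-29 + 136) = (2 - (0 + √2*√(0²)))*(-29 + 136) = (2 - (0 + √2*√0))*107 = (2 - (0 + √2*0))*107 = (2 - (0 + 0))*107 = (2 - 1*0)*107 = (2 + 0)*107 = 2*107 = 214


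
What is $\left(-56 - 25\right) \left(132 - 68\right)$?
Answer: $-5184$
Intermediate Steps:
$\left(-56 - 25\right) \left(132 - 68\right) = \left(-81\right) 64 = -5184$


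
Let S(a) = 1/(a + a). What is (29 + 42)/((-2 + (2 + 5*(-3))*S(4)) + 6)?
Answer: 568/19 ≈ 29.895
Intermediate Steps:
S(a) = 1/(2*a)
(29 + 42)/((-2 + (2 + 5*(-3))*S(4)) + 6) = (29 + 42)/((-2 + (2 + 5*(-3))*((1/2)/4)) + 6) = 71/((-2 + (2 - 15)*((1/2)*(1/4))) + 6) = 71/((-2 - 13*1/8) + 6) = 71/((-2 - 13/8) + 6) = 71/(-29/8 + 6) = 71/(19/8) = 71*(8/19) = 568/19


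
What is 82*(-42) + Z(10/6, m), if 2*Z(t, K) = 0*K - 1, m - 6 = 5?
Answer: -6889/2 ≈ -3444.5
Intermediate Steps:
m = 11 (m = 6 + 5 = 11)
Z(t, K) = -½ (Z(t, K) = (0*K - 1)/2 = (0 - 1)/2 = (½)*(-1) = -½)
82*(-42) + Z(10/6, m) = 82*(-42) - ½ = -3444 - ½ = -6889/2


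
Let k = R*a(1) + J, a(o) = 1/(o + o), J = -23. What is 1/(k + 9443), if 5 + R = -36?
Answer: 2/18799 ≈ 0.00010639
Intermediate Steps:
R = -41 (R = -5 - 36 = -41)
a(o) = 1/(2*o)
k = -87/2 (k = -41/(2*1) - 23 = -41/2 - 23 = -87/2 ≈ -43.500)
1/(k + 9443) = 1/(-87/2 + 9443) = 1/(18799/2) = 2/18799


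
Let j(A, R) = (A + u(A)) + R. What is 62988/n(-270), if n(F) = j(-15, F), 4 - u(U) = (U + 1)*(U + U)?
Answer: -62988/701 ≈ -89.854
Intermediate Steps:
u(U) = 4 - 2*U*(1 + U) (u(U) = 4 - (U + 1)*(U + U) = 4 - (1 + U)*2*U = 4 - 2*U*(1 + U))
j(A, R) = 4 + R - A - 2*A² (j(A, R) = (A + (4 - 2*A - 2*A²)) + R = (4 - A - 2*A²) + R = 4 + R - A - 2*A²)
n(F) = -431 + F (n(F) = 4 + F - 1*(-15) - 2*(-15)² = 4 + F + 15 - 2*225 = 4 + F + 15 - 450 = -431 + F)
62988/n(-270) = 62988/(-431 - 270) = 62988/(-701) = 62988*(-1/701) = -62988/701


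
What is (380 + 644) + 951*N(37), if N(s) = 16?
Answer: 16240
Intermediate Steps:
(380 + 644) + 951*N(37) = (380 + 644) + 951*16 = 1024 + 15216 = 16240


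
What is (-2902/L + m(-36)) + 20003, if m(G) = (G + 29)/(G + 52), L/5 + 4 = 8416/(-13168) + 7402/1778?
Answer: 591289630699/27862320 ≈ 21222.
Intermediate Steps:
L = -1741395/731647 (L = -20 + 5*(8416/(-13168) + 7402/1778) = -20 + 5*(8416*(-1/13168) + 7402*(1/1778)) = -20 + 5*(-526/823 + 3701/889) = -20 + 5*(2578309/731647) = -20 + 12891545/731647 = -1741395/731647 ≈ -2.3801)
m(G) = (29 + G)/(52 + G)
(-2902/L + m(-36)) + 20003 = (-2902/(-1741395/731647) + (29 - 36)/(52 - 36)) + 20003 = (-2902*(-731647/1741395) - 7/16) + 20003 = (2123239594/1741395 + (1/16)*(-7)) + 20003 = (2123239594/1741395 - 7/16) + 20003 = 33959643739/27862320 + 20003 = 591289630699/27862320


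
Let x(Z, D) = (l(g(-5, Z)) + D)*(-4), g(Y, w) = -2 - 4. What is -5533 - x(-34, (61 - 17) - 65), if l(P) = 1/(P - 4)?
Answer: -28087/5 ≈ -5617.4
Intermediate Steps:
g(Y, w) = -6
l(P) = 1/(-4 + P)
x(Z, D) = 2/5 - 4*D (x(Z, D) = (1/(-4 - 6) + D)*(-4) = (1/(-10) + D)*(-4) = (-1/10 + D)*(-4) = 2/5 - 4*D)
-5533 - x(-34, (61 - 17) - 65) = -5533 - (2/5 - 4*((61 - 17) - 65)) = -5533 - (2/5 - 4*(44 - 65)) = -5533 - (2/5 - 4*(-21)) = -5533 - (2/5 + 84) = -5533 - 1*422/5 = -5533 - 422/5 = -28087/5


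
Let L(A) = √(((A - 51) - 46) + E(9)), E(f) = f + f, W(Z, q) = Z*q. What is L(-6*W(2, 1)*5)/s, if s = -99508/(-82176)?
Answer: 20544*I*√139/24877 ≈ 9.7363*I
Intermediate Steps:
s = 24877/20544 (s = -99508*(-1/82176) = 24877/20544 ≈ 1.2109)
E(f) = 2*f
L(A) = √(-79 + A) (L(A) = √(((A - 51) - 46) + 2*9) = √(((-51 + A) - 46) + 18) = √((-97 + A) + 18) = √(-79 + A))
L(-6*W(2, 1)*5)/s = √(-79 - 12*5)/(24877/20544) = √(-79 - 6*2*5)*(20544/24877) = √(-79 - 12*5)*(20544/24877) = √(-79 - 60)*(20544/24877) = √(-139)*(20544/24877) = (I*√139)*(20544/24877) = 20544*I*√139/24877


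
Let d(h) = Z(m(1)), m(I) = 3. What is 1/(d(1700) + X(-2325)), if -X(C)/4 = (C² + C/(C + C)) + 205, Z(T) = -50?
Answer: -1/21623372 ≈ -4.6246e-8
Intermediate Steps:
d(h) = -50
X(C) = -822 - 4*C² (X(C) = -4*((C² + C/(C + C)) + 205) = -4*((C² + C/((2*C))) + 205) = -4*((C² + (1/(2*C))*C) + 205) = -4*((C² + ½) + 205) = -4*((½ + C²) + 205) = -4*(411/2 + C²) = -822 - 4*C²)
1/(d(1700) + X(-2325)) = 1/(-50 + (-822 - 4*(-2325)²)) = 1/(-50 + (-822 - 4*5405625)) = 1/(-50 + (-822 - 21622500)) = 1/(-50 - 21623322) = 1/(-21623372) = -1/21623372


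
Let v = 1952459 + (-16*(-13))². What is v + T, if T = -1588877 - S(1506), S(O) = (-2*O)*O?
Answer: 4942918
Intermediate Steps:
S(O) = -2*O²
T = 2947195 (T = -1588877 - (-2)*1506² = -1588877 - (-2)*2268036 = -1588877 - 1*(-4536072) = -1588877 + 4536072 = 2947195)
v = 1995723 (v = 1952459 + 208² = 1952459 + 43264 = 1995723)
v + T = 1995723 + 2947195 = 4942918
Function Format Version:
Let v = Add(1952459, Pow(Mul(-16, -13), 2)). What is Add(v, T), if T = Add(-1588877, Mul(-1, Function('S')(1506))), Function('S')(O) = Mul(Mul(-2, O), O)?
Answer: 4942918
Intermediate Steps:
Function('S')(O) = Mul(-2, Pow(O, 2))
T = 2947195 (T = Add(-1588877, Mul(-1, Mul(-2, Pow(1506, 2)))) = Add(-1588877, Mul(-1, Mul(-2, 2268036))) = Add(-1588877, Mul(-1, -4536072)) = Add(-1588877, 4536072) = 2947195)
v = 1995723 (v = Add(1952459, Pow(208, 2)) = Add(1952459, 43264) = 1995723)
Add(v, T) = Add(1995723, 2947195) = 4942918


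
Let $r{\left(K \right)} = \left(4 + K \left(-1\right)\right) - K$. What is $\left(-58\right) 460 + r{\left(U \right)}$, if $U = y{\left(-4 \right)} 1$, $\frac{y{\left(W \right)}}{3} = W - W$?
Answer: $-26676$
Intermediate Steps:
$y{\left(W \right)} = 0$ ($y{\left(W \right)} = 3 \left(W - W\right) = 3 \cdot 0 = 0$)
$U = 0$ ($U = 0 \cdot 1 = 0$)
$r{\left(K \right)} = 4 - 2 K$ ($r{\left(K \right)} = \left(4 - K\right) - K = 4 - 2 K$)
$\left(-58\right) 460 + r{\left(U \right)} = \left(-58\right) 460 + \left(4 - 0\right) = -26680 + \left(4 + 0\right) = -26680 + 4 = -26676$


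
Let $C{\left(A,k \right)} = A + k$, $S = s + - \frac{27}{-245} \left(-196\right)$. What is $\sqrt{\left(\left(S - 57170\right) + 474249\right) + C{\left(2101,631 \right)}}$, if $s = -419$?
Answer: $\frac{2 \sqrt{2621065}}{5} \approx 647.59$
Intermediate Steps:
$S = - \frac{2203}{5}$ ($S = -419 + - \frac{27}{-245} \left(-196\right) = -419 + \left(-27\right) \left(- \frac{1}{245}\right) \left(-196\right) = -419 + \frac{27}{245} \left(-196\right) = -419 - \frac{108}{5} = - \frac{2203}{5} \approx -440.6$)
$\sqrt{\left(\left(S - 57170\right) + 474249\right) + C{\left(2101,631 \right)}} = \sqrt{\left(\left(- \frac{2203}{5} - 57170\right) + 474249\right) + \left(2101 + 631\right)} = \sqrt{\left(- \frac{288053}{5} + 474249\right) + 2732} = \sqrt{\frac{2083192}{5} + 2732} = \sqrt{\frac{2096852}{5}} = \frac{2 \sqrt{2621065}}{5}$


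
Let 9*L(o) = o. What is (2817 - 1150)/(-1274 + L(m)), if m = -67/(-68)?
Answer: -1020204/779621 ≈ -1.3086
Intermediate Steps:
m = 67/68 (m = -67*(-1/68) = 67/68 ≈ 0.98529)
L(o) = o/9
(2817 - 1150)/(-1274 + L(m)) = (2817 - 1150)/(-1274 + (⅑)*(67/68)) = 1667/(-1274 + 67/612) = 1667/(-779621/612) = 1667*(-612/779621) = -1020204/779621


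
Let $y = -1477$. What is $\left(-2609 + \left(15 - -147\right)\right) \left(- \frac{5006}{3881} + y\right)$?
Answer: $\frac{14039033621}{3881} \approx 3.6174 \cdot 10^{6}$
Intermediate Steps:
$\left(-2609 + \left(15 - -147\right)\right) \left(- \frac{5006}{3881} + y\right) = \left(-2609 + \left(15 - -147\right)\right) \left(- \frac{5006}{3881} - 1477\right) = \left(-2609 + \left(15 + 147\right)\right) \left(\left(-5006\right) \frac{1}{3881} - 1477\right) = \left(-2609 + 162\right) \left(- \frac{5006}{3881} - 1477\right) = \left(-2447\right) \left(- \frac{5737243}{3881}\right) = \frac{14039033621}{3881}$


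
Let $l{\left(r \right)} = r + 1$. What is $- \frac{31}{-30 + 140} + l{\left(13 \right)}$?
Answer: $\frac{1509}{110} \approx 13.718$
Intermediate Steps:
$l{\left(r \right)} = 1 + r$
$- \frac{31}{-30 + 140} + l{\left(13 \right)} = - \frac{31}{-30 + 140} + \left(1 + 13\right) = - \frac{31}{110} + 14 = \frac{1509}{110}$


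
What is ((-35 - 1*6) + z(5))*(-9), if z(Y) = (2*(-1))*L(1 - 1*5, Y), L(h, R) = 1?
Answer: 387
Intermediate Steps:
z(Y) = -2 (z(Y) = (2*(-1))*1 = -2*1 = -2)
((-35 - 1*6) + z(5))*(-9) = ((-35 - 1*6) - 2)*(-9) = ((-35 - 6) - 2)*(-9) = (-41 - 2)*(-9) = -43*(-9) = 387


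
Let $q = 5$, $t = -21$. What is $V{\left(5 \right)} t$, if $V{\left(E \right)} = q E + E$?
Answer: $-630$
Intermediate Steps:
$V{\left(E \right)} = 6 E$ ($V{\left(E \right)} = 5 E + E = 6 E$)
$V{\left(5 \right)} t = 6 \cdot 5 \left(-21\right) = 30 \left(-21\right) = -630$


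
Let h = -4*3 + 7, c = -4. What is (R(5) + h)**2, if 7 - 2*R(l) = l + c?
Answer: 4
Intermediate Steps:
R(l) = 11/2 - l/2 (R(l) = 7/2 - (l - 4)/2 = 7/2 - (-4 + l)/2 = 7/2 + (2 - l/2) = 11/2 - l/2)
h = -5 (h = -12 + 7 = -5)
(R(5) + h)**2 = ((11/2 - 1/2*5) - 5)**2 = ((11/2 - 5/2) - 5)**2 = (3 - 5)**2 = (-2)**2 = 4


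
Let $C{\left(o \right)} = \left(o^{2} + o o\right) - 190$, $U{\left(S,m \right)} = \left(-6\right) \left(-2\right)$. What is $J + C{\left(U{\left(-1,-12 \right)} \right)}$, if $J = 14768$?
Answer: $14866$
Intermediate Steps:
$U{\left(S,m \right)} = 12$
$C{\left(o \right)} = -190 + 2 o^{2}$ ($C{\left(o \right)} = \left(o^{2} + o^{2}\right) - 190 = 2 o^{2} - 190 = -190 + 2 o^{2}$)
$J + C{\left(U{\left(-1,-12 \right)} \right)} = 14768 - \left(190 - 2 \cdot 12^{2}\right) = 14768 + \left(-190 + 2 \cdot 144\right) = 14768 + \left(-190 + 288\right) = 14768 + 98 = 14866$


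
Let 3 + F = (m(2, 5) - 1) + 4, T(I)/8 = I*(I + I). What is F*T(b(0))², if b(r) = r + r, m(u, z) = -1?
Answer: 0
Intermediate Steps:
b(r) = 2*r
T(I) = 16*I² (T(I) = 8*(I*(I + I)) = 8*(I*(2*I)) = 8*(2*I²) = 16*I²)
F = -1 (F = -3 + ((-1 - 1) + 4) = -3 + (-2 + 4) = -3 + 2 = -1)
F*T(b(0))² = -(16*(2*0)²)² = -(16*0²)² = -(16*0)² = -1*0² = -1*0 = 0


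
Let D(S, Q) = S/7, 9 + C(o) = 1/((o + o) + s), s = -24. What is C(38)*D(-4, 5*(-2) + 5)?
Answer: 467/91 ≈ 5.1319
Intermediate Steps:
C(o) = -9 + 1/(-24 + 2*o) (C(o) = -9 + 1/((o + o) - 24) = -9 + 1/(2*o - 24) = -9 + 1/(-24 + 2*o))
D(S, Q) = S/7 (D(S, Q) = S*(⅐) = S/7)
C(38)*D(-4, 5*(-2) + 5) = ((217 - 18*38)/(2*(-12 + 38)))*((⅐)*(-4)) = ((½)*(217 - 684)/26)*(-4/7) = ((½)*(1/26)*(-467))*(-4/7) = -467/52*(-4/7) = 467/91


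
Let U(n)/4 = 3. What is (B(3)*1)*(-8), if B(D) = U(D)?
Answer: -96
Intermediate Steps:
U(n) = 12 (U(n) = 4*3 = 12)
B(D) = 12
(B(3)*1)*(-8) = (12*1)*(-8) = 12*(-8) = -96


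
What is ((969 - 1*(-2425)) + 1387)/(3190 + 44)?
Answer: 683/462 ≈ 1.4784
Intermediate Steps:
((969 - 1*(-2425)) + 1387)/(3190 + 44) = ((969 + 2425) + 1387)/3234 = (3394 + 1387)*(1/3234) = 4781*(1/3234) = 683/462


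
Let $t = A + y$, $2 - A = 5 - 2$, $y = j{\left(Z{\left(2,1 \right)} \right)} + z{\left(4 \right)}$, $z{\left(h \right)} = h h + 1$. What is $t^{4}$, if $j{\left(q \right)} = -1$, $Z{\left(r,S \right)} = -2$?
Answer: $50625$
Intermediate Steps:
$z{\left(h \right)} = 1 + h^{2}$ ($z{\left(h \right)} = h^{2} + 1 = 1 + h^{2}$)
$y = 16$ ($y = -1 + \left(1 + 4^{2}\right) = -1 + \left(1 + 16\right) = -1 + 17 = 16$)
$A = -1$ ($A = 2 - \left(5 - 2\right) = 2 - 3 = -1$)
$t = 15$ ($t = -1 + 16 = 15$)
$t^{4} = 15^{4} = 50625$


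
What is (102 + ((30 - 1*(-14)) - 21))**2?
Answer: 15625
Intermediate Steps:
(102 + ((30 - 1*(-14)) - 21))**2 = (102 + ((30 + 14) - 21))**2 = (102 + (44 - 21))**2 = (102 + 23)**2 = 125**2 = 15625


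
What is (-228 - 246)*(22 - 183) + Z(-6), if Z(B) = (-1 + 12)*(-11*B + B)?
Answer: 76974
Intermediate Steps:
Z(B) = -110*B (Z(B) = 11*(-10*B) = -110*B)
(-228 - 246)*(22 - 183) + Z(-6) = (-228 - 246)*(22 - 183) - 110*(-6) = -474*(-161) + 660 = 76314 + 660 = 76974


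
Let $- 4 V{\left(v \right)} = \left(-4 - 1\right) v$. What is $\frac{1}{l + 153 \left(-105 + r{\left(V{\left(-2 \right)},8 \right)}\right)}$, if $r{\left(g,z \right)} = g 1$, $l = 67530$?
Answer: $\frac{2}{102165} \approx 1.9576 \cdot 10^{-5}$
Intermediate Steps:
$V{\left(v \right)} = \frac{5 v}{4}$ ($V{\left(v \right)} = - \frac{\left(-4 - 1\right) v}{4} = - \frac{\left(-5\right) v}{4} = \frac{5 v}{4}$)
$r{\left(g,z \right)} = g$
$\frac{1}{l + 153 \left(-105 + r{\left(V{\left(-2 \right)},8 \right)}\right)} = \frac{1}{67530 + 153 \left(-105 + \frac{5}{4} \left(-2\right)\right)} = \frac{1}{67530 + 153 \left(-105 - \frac{5}{2}\right)} = \frac{1}{67530 + 153 \left(- \frac{215}{2}\right)} = \frac{1}{67530 - \frac{32895}{2}} = \frac{1}{\frac{102165}{2}} = \frac{2}{102165}$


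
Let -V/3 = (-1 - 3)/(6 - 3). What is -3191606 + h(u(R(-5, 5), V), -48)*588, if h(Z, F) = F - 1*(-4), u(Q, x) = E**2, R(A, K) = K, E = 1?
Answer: -3217478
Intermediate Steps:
V = 4 (V = -3*(-1 - 3)/(6 - 3) = -(-12)/3 = -3*(-4/3) = 4)
u(Q, x) = 1 (u(Q, x) = 1**2 = 1)
h(Z, F) = 4 + F (h(Z, F) = F + 4 = 4 + F)
-3191606 + h(u(R(-5, 5), V), -48)*588 = -3191606 + (4 - 48)*588 = -3191606 - 44*588 = -3191606 - 25872 = -3217478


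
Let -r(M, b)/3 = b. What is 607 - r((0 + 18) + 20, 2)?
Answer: 613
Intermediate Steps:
r(M, b) = -3*b
607 - r((0 + 18) + 20, 2) = 607 - (-3)*2 = 607 - 1*(-6) = 607 + 6 = 613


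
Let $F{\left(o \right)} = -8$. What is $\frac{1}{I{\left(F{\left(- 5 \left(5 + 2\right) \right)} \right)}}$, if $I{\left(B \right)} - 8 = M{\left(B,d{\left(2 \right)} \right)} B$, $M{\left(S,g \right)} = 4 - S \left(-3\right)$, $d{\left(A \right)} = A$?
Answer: $\frac{1}{168} \approx 0.0059524$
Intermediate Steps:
$M{\left(S,g \right)} = 4 + 3 S$ ($M{\left(S,g \right)} = 4 - - 3 S = 4 + 3 S$)
$I{\left(B \right)} = 8 + B \left(4 + 3 B\right)$ ($I{\left(B \right)} = 8 + \left(4 + 3 B\right) B = 8 + B \left(4 + 3 B\right)$)
$\frac{1}{I{\left(F{\left(- 5 \left(5 + 2\right) \right)} \right)}} = \frac{1}{8 - 8 \left(4 + 3 \left(-8\right)\right)} = \frac{1}{8 - 8 \left(4 - 24\right)} = \frac{1}{8 - -160} = \frac{1}{8 + 160} = \frac{1}{168}$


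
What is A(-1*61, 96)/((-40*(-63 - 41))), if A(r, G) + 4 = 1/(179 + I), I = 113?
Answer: -1167/1214720 ≈ -0.00096072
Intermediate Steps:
A(r, G) = -1167/292 (A(r, G) = -4 + 1/(179 + 113) = -4 + 1/292 = -1167/292)
A(-1*61, 96)/((-40*(-63 - 41))) = -1167*(-1/(40*(-63 - 41)))/292 = -1167/(292*((-40*(-104)))) = -1167/292/4160 = -1167/292*1/4160 = -1167/1214720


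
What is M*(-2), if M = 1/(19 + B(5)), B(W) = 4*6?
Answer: -2/43 ≈ -0.046512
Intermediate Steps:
B(W) = 24
M = 1/43 (M = 1/(19 + 24) = 1/43 ≈ 0.023256)
M*(-2) = (1/43)*(-2) = -2/43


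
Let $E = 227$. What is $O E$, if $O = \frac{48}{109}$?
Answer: $\frac{10896}{109} \approx 99.963$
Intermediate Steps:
$O = \frac{48}{109}$ ($O = 48 \cdot \frac{1}{109} = \frac{48}{109} \approx 0.44037$)
$O E = \frac{48}{109} \cdot 227 = \frac{10896}{109}$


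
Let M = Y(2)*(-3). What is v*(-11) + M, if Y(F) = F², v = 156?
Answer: -1728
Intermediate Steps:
M = -12 (M = 2²*(-3) = 4*(-3) = -12)
v*(-11) + M = 156*(-11) - 12 = -1716 - 12 = -1728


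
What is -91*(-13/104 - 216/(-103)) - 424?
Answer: -497251/824 ≈ -603.46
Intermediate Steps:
-91*(-13/104 - 216/(-103)) - 424 = -91*(-13*1/104 - 216*(-1/103)) - 424 = -91*(-1/8 + 216/103) - 424 = -91*1625/824 - 424 = -147875/824 - 424 = -497251/824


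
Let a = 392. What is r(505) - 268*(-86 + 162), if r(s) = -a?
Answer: -20760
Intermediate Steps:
r(s) = -392 (r(s) = -1*392 = -392)
r(505) - 268*(-86 + 162) = -392 - 268*(-86 + 162) = -392 - 268*76 = -392 - 1*20368 = -392 - 20368 = -20760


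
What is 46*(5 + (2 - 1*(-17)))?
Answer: 1104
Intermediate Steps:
46*(5 + (2 - 1*(-17))) = 46*(5 + (2 + 17)) = 46*(5 + 19) = 46*24 = 1104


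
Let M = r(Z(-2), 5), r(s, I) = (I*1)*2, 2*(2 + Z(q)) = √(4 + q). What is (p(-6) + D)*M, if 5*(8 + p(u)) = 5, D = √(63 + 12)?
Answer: -70 + 50*√3 ≈ 16.603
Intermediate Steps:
D = 5*√3 (D = √75 = 5*√3 ≈ 8.6602)
Z(q) = -2 + √(4 + q)/2
p(u) = -7 (p(u) = -8 + (⅕)*5 = -8 + 1 = -7)
r(s, I) = 2*I (r(s, I) = I*2 = 2*I)
M = 10 (M = 2*5 = 10)
(p(-6) + D)*M = (-7 + 5*√3)*10 = -70 + 50*√3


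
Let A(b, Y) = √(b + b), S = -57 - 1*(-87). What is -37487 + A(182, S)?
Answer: -37487 + 2*√91 ≈ -37468.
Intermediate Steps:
S = 30 (S = -57 + 87 = 30)
A(b, Y) = √2*√b (A(b, Y) = √(2*b) = √2*√b)
-37487 + A(182, S) = -37487 + √2*√182 = -37487 + 2*√91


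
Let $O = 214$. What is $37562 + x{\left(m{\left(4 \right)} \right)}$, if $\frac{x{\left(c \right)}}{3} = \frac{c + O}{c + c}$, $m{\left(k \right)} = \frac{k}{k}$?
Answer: $\frac{75769}{2} \approx 37885.0$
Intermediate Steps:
$m{\left(k \right)} = 1$
$x{\left(c \right)} = \frac{3 \left(214 + c\right)}{2 c}$ ($x{\left(c \right)} = 3 \frac{c + 214}{c + c} = 3 \frac{214 + c}{2 c} = \frac{3 \left(214 + c\right)}{2 c}$)
$37562 + x{\left(m{\left(4 \right)} \right)} = 37562 + \left(\frac{3}{2} + \frac{321}{1}\right) = 37562 + \left(\frac{3}{2} + 321 \cdot 1\right) = 37562 + \left(\frac{3}{2} + 321\right) = 37562 + \frac{645}{2} = \frac{75769}{2}$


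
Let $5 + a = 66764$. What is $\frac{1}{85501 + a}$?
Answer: $\frac{1}{152260} \approx 6.5677 \cdot 10^{-6}$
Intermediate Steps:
$a = 66759$ ($a = -5 + 66764 = 66759$)
$\frac{1}{85501 + a} = \frac{1}{85501 + 66759} = \frac{1}{152260}$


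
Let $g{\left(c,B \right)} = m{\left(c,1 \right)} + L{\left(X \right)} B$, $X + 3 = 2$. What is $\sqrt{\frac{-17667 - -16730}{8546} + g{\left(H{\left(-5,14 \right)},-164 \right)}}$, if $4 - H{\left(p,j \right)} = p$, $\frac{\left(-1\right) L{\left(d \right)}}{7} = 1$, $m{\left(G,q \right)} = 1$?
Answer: $\frac{\sqrt{83908191682}}{8546} \approx 33.895$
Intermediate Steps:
$X = -1$ ($X = -3 + 2 = -1$)
$L{\left(d \right)} = -7$ ($L{\left(d \right)} = \left(-7\right) 1 = -7$)
$H{\left(p,j \right)} = 4 - p$
$g{\left(c,B \right)} = 1 - 7 B$
$\sqrt{\frac{-17667 - -16730}{8546} + g{\left(H{\left(-5,14 \right)},-164 \right)}} = \sqrt{\frac{-17667 - -16730}{8546} + \left(1 - -1148\right)} = \sqrt{\left(-17667 + 16730\right) \frac{1}{8546} + \left(1 + 1148\right)} = \sqrt{\left(-937\right) \frac{1}{8546} + 1149} = \sqrt{- \frac{937}{8546} + 1149} = \sqrt{\frac{9818417}{8546}} = \frac{\sqrt{83908191682}}{8546}$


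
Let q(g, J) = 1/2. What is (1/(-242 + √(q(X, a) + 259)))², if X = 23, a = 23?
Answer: 4/(484 - √1038)² ≈ 1.9598e-5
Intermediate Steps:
q(g, J) = ½
(1/(-242 + √(q(X, a) + 259)))² = (1/(-242 + √(½ + 259)))² = (1/(-242 + √(519/2)))² = (1/(-242 + √1038/2))² = (-242 + √1038/2)⁻²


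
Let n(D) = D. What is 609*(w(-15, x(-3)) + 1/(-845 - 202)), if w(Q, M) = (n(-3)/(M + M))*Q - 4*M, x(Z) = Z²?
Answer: -14240653/698 ≈ -20402.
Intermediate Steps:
w(Q, M) = -4*M - 3*Q/(2*M) (w(Q, M) = (-3/(M + M))*Q - 4*M = (-3*1/(2*M))*Q - 4*M = (-3/(2*M))*Q - 4*M = -3*Q/(2*M) - 4*M = -4*M - 3*Q/(2*M))
609*(w(-15, x(-3)) + 1/(-845 - 202)) = 609*((-4*(-3)² - 3/2*(-15)/(-3)²) + 1/(-845 - 202)) = 609*((-4*9 - 3/2*(-15)/9) + 1/(-1047)) = 609*((-36 - 3/2*(-15)*⅑) - 1/1047) = 609*((-36 + 5/2) - 1/1047) = 609*(-67/2 - 1/1047) = 609*(-70151/2094) = -14240653/698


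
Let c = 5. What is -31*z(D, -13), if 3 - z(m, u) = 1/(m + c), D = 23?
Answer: -2573/28 ≈ -91.893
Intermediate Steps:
z(m, u) = 3 - 1/(5 + m) (z(m, u) = 3 - 1/(m + 5) = 3 - 1/(5 + m))
-31*z(D, -13) = -31*(14 + 3*23)/(5 + 23) = -31*(14 + 69)/28 = -31*83/28 = -2573/28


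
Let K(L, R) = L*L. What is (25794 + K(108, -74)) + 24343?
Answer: 61801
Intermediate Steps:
K(L, R) = L²
(25794 + K(108, -74)) + 24343 = (25794 + 108²) + 24343 = (25794 + 11664) + 24343 = 37458 + 24343 = 61801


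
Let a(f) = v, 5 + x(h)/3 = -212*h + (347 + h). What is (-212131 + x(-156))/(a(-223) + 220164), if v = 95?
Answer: -112357/220259 ≈ -0.51011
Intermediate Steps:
x(h) = 1026 - 633*h (x(h) = -15 + 3*(-212*h + (347 + h)) = -15 + 3*(347 - 211*h) = -15 + (1041 - 633*h) = 1026 - 633*h)
a(f) = 95
(-212131 + x(-156))/(a(-223) + 220164) = (-212131 + (1026 - 633*(-156)))/(95 + 220164) = (-212131 + (1026 + 98748))/220259 = (-212131 + 99774)*(1/220259) = -112357*1/220259 = -112357/220259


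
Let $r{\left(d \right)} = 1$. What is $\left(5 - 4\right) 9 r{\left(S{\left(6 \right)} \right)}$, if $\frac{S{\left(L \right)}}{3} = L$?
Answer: $9$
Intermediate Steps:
$S{\left(L \right)} = 3 L$
$\left(5 - 4\right) 9 r{\left(S{\left(6 \right)} \right)} = \left(5 - 4\right) 9 \cdot 1 = 1 \cdot 9 \cdot 1 = 9 \cdot 1 = 9$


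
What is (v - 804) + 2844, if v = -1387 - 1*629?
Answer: 24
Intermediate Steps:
v = -2016 (v = -1387 - 629 = -2016)
(v - 804) + 2844 = (-2016 - 804) + 2844 = -2820 + 2844 = 24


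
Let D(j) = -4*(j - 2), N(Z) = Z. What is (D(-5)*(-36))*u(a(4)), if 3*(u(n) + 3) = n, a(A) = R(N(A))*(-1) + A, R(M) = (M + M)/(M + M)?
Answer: 2016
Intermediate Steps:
D(j) = 8 - 4*j (D(j) = -4*(-2 + j) = 8 - 4*j)
R(M) = 1 (R(M) = (2*M)/((2*M)) = (2*M)*(1/(2*M)) = 1)
a(A) = -1 + A (a(A) = 1*(-1) + A = -1 + A)
u(n) = -3 + n/3
(D(-5)*(-36))*u(a(4)) = ((8 - 4*(-5))*(-36))*(-3 + (-1 + 4)/3) = ((8 + 20)*(-36))*(-3 + (1/3)*3) = (28*(-36))*(-3 + 1) = -1008*(-2) = 2016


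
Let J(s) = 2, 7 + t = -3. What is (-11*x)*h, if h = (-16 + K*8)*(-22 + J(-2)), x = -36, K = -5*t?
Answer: -3041280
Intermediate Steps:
t = -10 (t = -7 - 3 = -10)
K = 50 (K = -5*(-10) = 50)
h = -7680 (h = (-16 + 50*8)*(-22 + 2) = (-16 + 400)*(-20) = 384*(-20) = -7680)
(-11*x)*h = -11*(-36)*(-7680) = 396*(-7680) = -3041280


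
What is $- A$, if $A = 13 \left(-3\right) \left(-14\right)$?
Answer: $-546$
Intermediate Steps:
$A = 546$ ($A = \left(-39\right) \left(-14\right) = 546$)
$- A = \left(-1\right) 546 = -546$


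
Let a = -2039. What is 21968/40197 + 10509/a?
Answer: -377637521/81961683 ≈ -4.6075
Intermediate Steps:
21968/40197 + 10509/a = 21968/40197 + 10509/(-2039) = 21968*(1/40197) + 10509*(-1/2039) = 21968/40197 - 10509/2039 = -377637521/81961683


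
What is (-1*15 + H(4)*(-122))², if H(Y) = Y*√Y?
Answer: 982081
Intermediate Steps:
H(Y) = Y^(3/2)
(-1*15 + H(4)*(-122))² = (-1*15 + 4^(3/2)*(-122))² = (-15 + 8*(-122))² = (-15 - 976)² = (-991)² = 982081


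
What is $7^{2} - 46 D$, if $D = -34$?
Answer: $1613$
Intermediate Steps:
$7^{2} - 46 D = 7^{2} - -1564 = 49 + 1564 = 1613$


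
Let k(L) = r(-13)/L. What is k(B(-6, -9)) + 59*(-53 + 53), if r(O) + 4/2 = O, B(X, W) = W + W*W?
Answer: -5/24 ≈ -0.20833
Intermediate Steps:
B(X, W) = W + W²
r(O) = -2 + O
k(L) = -15/L (k(L) = (-2 - 13)/L = -15/L)
k(B(-6, -9)) + 59*(-53 + 53) = -15*(-1/(9*(1 - 9))) + 59*(-53 + 53) = -15/((-9*(-8))) + 59*0 = -15/72 + 0 = -15*1/72 + 0 = -5/24 + 0 = -5/24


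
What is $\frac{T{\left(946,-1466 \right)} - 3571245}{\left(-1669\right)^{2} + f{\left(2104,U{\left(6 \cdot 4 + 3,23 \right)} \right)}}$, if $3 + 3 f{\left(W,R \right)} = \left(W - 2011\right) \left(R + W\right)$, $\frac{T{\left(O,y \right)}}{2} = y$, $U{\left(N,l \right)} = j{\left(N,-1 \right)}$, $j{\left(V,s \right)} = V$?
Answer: $- \frac{3574177}{2851621} \approx -1.2534$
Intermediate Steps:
$U{\left(N,l \right)} = N$
$T{\left(O,y \right)} = 2 y$
$f{\left(W,R \right)} = -1 + \frac{\left(-2011 + W\right) \left(R + W\right)}{3}$ ($f{\left(W,R \right)} = -1 + \frac{\left(W - 2011\right) \left(R + W\right)}{3} = -1 + \frac{\left(-2011 + W\right) \left(R + W\right)}{3}$)
$\frac{T{\left(946,-1466 \right)} - 3571245}{\left(-1669\right)^{2} + f{\left(2104,U{\left(6 \cdot 4 + 3,23 \right)} \right)}} = \frac{2 \left(-1466\right) - 3571245}{\left(-1669\right)^{2} - \left(\frac{4231147}{3} - \frac{4426816}{3} + \frac{2011 \left(6 \cdot 4 + 3\right)}{3} - \frac{1}{3} \left(6 \cdot 4 + 3\right) 2104\right)} = \frac{-2932 - 3571245}{2785561 - \left(-65223 + \frac{2011 \left(24 + 3\right)}{3} - \frac{1}{3} \left(24 + 3\right) 2104\right)} = - \frac{3574177}{2785561 - \left(-47124 - 18936\right)} = - \frac{3574177}{2785561 - -66060} = - \frac{3574177}{2785561 + 66060} = - \frac{3574177}{2851621}$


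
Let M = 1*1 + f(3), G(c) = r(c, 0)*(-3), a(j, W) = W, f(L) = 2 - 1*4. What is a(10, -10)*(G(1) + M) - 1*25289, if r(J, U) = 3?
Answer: -25189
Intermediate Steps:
f(L) = -2 (f(L) = 2 - 4 = -2)
G(c) = -9 (G(c) = 3*(-3) = -9)
M = -1 (M = 1*1 - 2 = 1 - 2 = -1)
a(10, -10)*(G(1) + M) - 1*25289 = -10*(-9 - 1) - 1*25289 = -10*(-10) - 25289 = 100 - 25289 = -25189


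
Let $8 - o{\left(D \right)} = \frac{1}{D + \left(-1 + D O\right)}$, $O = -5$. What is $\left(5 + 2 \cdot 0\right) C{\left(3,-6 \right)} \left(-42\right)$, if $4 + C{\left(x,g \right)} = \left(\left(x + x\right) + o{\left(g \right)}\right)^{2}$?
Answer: $- \frac{21194250}{529} \approx -40065.0$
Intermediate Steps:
$o{\left(D \right)} = 8 - \frac{1}{-1 - 4 D}$ ($o{\left(D \right)} = 8 - \frac{1}{D + \left(-1 + D \left(-5\right)\right)} = 8 - \frac{1}{D - \left(1 + 5 D\right)} = 8 - \frac{1}{-1 - 4 D}$)
$C{\left(x,g \right)} = -4 + \left(2 x + \frac{9 + 32 g}{1 + 4 g}\right)^{2}$ ($C{\left(x,g \right)} = -4 + \left(\left(x + x\right) + \frac{9 + 32 g}{1 + 4 g}\right)^{2} = -4 + \left(2 x + \frac{9 + 32 g}{1 + 4 g}\right)^{2}$)
$\left(5 + 2 \cdot 0\right) C{\left(3,-6 \right)} \left(-42\right) = \left(5 + 2 \cdot 0\right) \left(-4 + \frac{\left(9 + 2 \cdot 3 + 32 \left(-6\right) + 8 \left(-6\right) 3\right)^{2}}{\left(1 + 4 \left(-6\right)\right)^{2}}\right) \left(-42\right) = \left(5 + 0\right) \left(-4 + \frac{\left(9 + 6 - 192 - 144\right)^{2}}{\left(1 - 24\right)^{2}}\right) \left(-42\right) = 5 \left(-4 + \frac{\left(-321\right)^{2}}{529}\right) \left(-42\right) = 5 \left(-4 + \frac{1}{529} \cdot 103041\right) \left(-42\right) = 5 \left(-4 + \frac{103041}{529}\right) \left(-42\right) = 5 \cdot \frac{100925}{529} \left(-42\right) = \frac{504625}{529} \left(-42\right) = - \frac{21194250}{529}$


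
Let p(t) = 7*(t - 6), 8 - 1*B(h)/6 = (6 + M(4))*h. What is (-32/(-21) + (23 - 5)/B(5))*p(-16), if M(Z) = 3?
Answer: -24662/111 ≈ -222.18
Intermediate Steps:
B(h) = 48 - 54*h (B(h) = 48 - 6*(6 + 3)*h = 48 - 54*h)
p(t) = -42 + 7*t (p(t) = 7*(-6 + t) = -42 + 7*t)
(-32/(-21) + (23 - 5)/B(5))*p(-16) = (-32/(-21) + (23 - 5)/(48 - 54*5))*(-42 + 7*(-16)) = (-32*(-1/21) + 18/(48 - 270))*(-42 - 112) = (32/21 + 18/(-222))*(-154) = (32/21 + 18*(-1/222))*(-154) = (32/21 - 3/37)*(-154) = (1121/777)*(-154) = -24662/111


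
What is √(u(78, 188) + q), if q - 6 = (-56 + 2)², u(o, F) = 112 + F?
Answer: 3*√358 ≈ 56.763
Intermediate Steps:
q = 2922 (q = 6 + (-56 + 2)² = 6 + (-54)² = 6 + 2916 = 2922)
√(u(78, 188) + q) = √((112 + 188) + 2922) = √(300 + 2922) = √3222 = 3*√358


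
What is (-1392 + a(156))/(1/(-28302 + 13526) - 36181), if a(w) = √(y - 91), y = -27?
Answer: 20568192/534610457 - 14776*I*√118/534610457 ≈ 0.038473 - 0.00030023*I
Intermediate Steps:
a(w) = I*√118 (a(w) = √(-27 - 91) = √(-118) = I*√118)
(-1392 + a(156))/(1/(-28302 + 13526) - 36181) = (-1392 + I*√118)/(1/(-28302 + 13526) - 36181) = (-1392 + I*√118)/(1/(-14776) - 36181) = (-1392 + I*√118)/(-1/14776 - 36181) = (-1392 + I*√118)/(-534610457/14776) = (-1392 + I*√118)*(-14776/534610457) = 20568192/534610457 - 14776*I*√118/534610457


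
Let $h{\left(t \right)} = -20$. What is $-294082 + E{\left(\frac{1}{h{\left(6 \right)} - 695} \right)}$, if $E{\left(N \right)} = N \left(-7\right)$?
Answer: $- \frac{210268623}{715} \approx -2.9408 \cdot 10^{5}$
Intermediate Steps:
$E{\left(N \right)} = - 7 N$
$-294082 + E{\left(\frac{1}{h{\left(6 \right)} - 695} \right)} = -294082 - \frac{7}{-20 - 695} = -294082 - \frac{7}{-715} = -294082 - - \frac{7}{715} = -294082 + \frac{7}{715} = - \frac{210268623}{715}$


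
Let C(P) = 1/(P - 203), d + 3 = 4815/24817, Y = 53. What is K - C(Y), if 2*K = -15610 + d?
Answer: -29059700633/3722550 ≈ -7806.4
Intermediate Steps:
d = -69636/24817 (d = -3 + 4815/24817 = -69636/24817 ≈ -2.8060)
K = -193731503/24817 (K = (-15610 - 69636/24817)/2 = (1/2)*(-387463006/24817) = -193731503/24817 ≈ -7806.4)
C(P) = 1/(-203 + P)
K - C(Y) = -193731503/24817 - 1/(-203 + 53) = -193731503/24817 - 1/(-150) = -193731503/24817 - 1*(-1/150) = -193731503/24817 + 1/150 = -29059700633/3722550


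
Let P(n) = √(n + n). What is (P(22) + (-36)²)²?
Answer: 1679660 + 5184*√11 ≈ 1.6969e+6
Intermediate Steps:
P(n) = √2*√n (P(n) = √(2*n) = √2*√n)
(P(22) + (-36)²)² = (√2*√22 + (-36)²)² = (2*√11 + 1296)² = (1296 + 2*√11)²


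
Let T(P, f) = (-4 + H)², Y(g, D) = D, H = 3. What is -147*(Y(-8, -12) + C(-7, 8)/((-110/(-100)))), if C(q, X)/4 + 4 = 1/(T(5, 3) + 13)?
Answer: 3864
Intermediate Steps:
T(P, f) = 1 (T(P, f) = (-4 + 3)² = (-1)² = 1)
C(q, X) = -110/7 (C(q, X) = -16 + 4/(1 + 13) = -16 + 4/14 = -16 + 4*(1/14) = -16 + 2/7 = -110/7)
-147*(Y(-8, -12) + C(-7, 8)/((-110/(-100)))) = -147*(-12 - 110/(7*((-110/(-100))))) = -147*(-12 - 110/(7*((-110*(-1/100))))) = -147*(-12 - 110/(7*11/10)) = -147*(-12 - 110/7*10/11) = -147*(-12 - 100/7) = -147*(-184/7) = 3864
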